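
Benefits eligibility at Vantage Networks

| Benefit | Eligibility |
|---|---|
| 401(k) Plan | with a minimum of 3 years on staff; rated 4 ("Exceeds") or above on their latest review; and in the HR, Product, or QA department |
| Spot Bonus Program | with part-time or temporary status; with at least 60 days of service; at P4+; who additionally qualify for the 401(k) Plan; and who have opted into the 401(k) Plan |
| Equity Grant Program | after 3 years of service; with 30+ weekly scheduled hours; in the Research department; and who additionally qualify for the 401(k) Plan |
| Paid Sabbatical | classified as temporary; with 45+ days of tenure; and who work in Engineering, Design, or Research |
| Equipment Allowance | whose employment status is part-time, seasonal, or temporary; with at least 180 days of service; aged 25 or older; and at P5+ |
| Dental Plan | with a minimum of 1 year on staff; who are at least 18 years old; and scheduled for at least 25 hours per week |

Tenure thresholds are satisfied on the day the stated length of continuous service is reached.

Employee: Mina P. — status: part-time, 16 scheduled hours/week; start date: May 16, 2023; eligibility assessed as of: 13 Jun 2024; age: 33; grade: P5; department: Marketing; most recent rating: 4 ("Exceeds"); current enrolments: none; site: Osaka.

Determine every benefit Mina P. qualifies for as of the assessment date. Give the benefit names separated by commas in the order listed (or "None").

Equipment Allowance

Service from May 16, 2023 to 13 Jun 2024: 394 days.
401(k) Plan — service 394 days < 3 years (≈1095 days) ✗ → not eligible.
Spot Bonus Program — status part-time ✓; service 394 days ≥ 60 days ✓; grade P5 ≥ P4 ✓; not eligible for 401(k) Plan ✗ → not eligible.
Equity Grant Program — service 394 days < 3 years (≈1095 days) ✗ → not eligible.
Paid Sabbatical — status part-time ✗ (requires temporary) → not eligible.
Equipment Allowance — status part-time ✓; service 394 days ≥ 180 days ✓; age 33 ≥ 25 ✓; grade P5 ≥ P5 ✓ → eligible.
Dental Plan — service 394 days ≥ 1 year (≈365 days) ✓; age 33 ≥ 18 ✓; 16 hrs/wk < 25 ✗ → not eligible.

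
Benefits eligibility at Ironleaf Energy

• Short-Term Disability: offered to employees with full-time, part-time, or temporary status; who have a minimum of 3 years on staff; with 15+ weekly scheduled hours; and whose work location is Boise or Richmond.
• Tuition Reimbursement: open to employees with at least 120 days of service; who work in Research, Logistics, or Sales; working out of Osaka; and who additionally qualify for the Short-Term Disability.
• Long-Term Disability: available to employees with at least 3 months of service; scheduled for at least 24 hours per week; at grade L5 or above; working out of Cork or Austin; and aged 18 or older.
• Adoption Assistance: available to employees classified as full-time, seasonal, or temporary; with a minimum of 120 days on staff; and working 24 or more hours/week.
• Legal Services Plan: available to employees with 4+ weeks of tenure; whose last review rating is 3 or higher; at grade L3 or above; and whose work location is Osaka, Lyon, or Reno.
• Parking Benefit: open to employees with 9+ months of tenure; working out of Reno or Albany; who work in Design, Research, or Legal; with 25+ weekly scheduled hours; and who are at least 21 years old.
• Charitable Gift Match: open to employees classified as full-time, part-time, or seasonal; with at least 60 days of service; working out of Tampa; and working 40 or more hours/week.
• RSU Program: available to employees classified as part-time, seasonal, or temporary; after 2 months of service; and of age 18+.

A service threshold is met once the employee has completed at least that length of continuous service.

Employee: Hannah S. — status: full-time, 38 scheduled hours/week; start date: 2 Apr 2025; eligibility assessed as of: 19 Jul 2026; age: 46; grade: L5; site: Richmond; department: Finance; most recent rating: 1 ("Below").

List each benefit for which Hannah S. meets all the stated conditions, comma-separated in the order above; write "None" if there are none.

Service from 2 Apr 2025 to 19 Jul 2026: 473 days.
Short-Term Disability — status full-time ✓; service 473 days < 3 years (≈1095 days) ✗ → not eligible.
Tuition Reimbursement — service 473 days ≥ 120 days ✓; dept Finance ✗ → not eligible.
Long-Term Disability — service 473 days ≥ 3 months (≈90 days) ✓; 38 hrs/wk ≥ 24 ✓; grade L5 ≥ L5 ✓; site Richmond ✗ (not Cork or Austin) → not eligible.
Adoption Assistance — status full-time ✓; service 473 days ≥ 120 days ✓; 38 hrs/wk ≥ 24 ✓ → eligible.
Legal Services Plan — service 473 days ≥ 4 weeks (≈28 days) ✓; rating 1 < 3 ✗ → not eligible.
Parking Benefit — service 473 days ≥ 9 months (≈270 days) ✓; site Richmond ✗ (not Reno or Albany) → not eligible.
Charitable Gift Match — status full-time ✓; service 473 days ≥ 60 days ✓; site Richmond ✗ (not Tampa) → not eligible.
RSU Program — status full-time ✗ (requires part-time, seasonal, or temporary) → not eligible.

Adoption Assistance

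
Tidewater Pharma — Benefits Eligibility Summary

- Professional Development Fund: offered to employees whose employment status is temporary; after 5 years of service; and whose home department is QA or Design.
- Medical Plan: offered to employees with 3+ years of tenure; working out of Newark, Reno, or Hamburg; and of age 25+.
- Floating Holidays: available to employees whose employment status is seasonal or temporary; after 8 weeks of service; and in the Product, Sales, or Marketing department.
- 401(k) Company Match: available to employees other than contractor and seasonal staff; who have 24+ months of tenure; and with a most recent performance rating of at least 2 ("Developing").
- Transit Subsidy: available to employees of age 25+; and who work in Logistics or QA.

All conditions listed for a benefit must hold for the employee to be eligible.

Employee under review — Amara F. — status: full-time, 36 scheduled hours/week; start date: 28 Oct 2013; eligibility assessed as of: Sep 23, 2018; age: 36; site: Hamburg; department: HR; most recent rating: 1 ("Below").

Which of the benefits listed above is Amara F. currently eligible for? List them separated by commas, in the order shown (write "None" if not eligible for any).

Medical Plan

Service from 28 Oct 2013 to Sep 23, 2018: 1791 days.
Professional Development Fund — status full-time ✗ (requires temporary) → not eligible.
Medical Plan — service 1791 days ≥ 3 years (≈1095 days) ✓; site Hamburg ✓; age 36 ≥ 25 ✓ → eligible.
Floating Holidays — status full-time ✗ (requires seasonal or temporary) → not eligible.
401(k) Company Match — status full-time ✓ (not excluded); service 1791 days ≥ 24 months (≈720 days) ✓; rating 1 < 2 ✗ → not eligible.
Transit Subsidy — age 36 ≥ 25 ✓; dept HR ✗ → not eligible.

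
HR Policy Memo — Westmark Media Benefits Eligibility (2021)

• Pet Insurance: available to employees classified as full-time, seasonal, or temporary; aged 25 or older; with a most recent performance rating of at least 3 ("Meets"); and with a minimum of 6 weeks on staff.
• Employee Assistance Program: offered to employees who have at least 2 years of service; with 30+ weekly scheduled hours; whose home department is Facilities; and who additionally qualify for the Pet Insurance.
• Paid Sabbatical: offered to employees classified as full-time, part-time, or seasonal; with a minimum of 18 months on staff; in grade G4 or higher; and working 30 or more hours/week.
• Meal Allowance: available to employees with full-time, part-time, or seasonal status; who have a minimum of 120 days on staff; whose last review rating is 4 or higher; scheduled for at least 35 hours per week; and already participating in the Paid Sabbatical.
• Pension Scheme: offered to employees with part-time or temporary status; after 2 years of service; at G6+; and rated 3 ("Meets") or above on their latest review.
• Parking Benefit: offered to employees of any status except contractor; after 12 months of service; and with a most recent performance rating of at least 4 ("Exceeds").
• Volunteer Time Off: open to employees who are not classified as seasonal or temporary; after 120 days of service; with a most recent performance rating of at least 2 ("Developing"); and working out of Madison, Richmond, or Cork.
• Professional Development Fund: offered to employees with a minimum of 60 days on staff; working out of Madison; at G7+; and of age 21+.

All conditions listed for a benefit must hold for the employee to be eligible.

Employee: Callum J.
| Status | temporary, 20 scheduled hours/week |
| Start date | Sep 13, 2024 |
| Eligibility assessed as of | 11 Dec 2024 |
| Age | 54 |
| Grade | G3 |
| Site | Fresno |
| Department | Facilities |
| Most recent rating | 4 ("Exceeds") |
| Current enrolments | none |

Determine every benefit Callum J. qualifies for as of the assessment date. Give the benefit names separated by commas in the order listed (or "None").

Service from Sep 13, 2024 to 11 Dec 2024: 89 days.
Pet Insurance — status temporary ✓; age 54 ≥ 25 ✓; rating 4 ≥ 3 ✓; service 89 days ≥ 6 weeks (≈42 days) ✓ → eligible.
Employee Assistance Program — service 89 days < 2 years (≈730 days) ✗ → not eligible.
Paid Sabbatical — status temporary ✗ (requires full-time, part-time, or seasonal) → not eligible.
Meal Allowance — status temporary ✗ (requires full-time, part-time, or seasonal) → not eligible.
Pension Scheme — status temporary ✓; service 89 days < 2 years (≈730 days) ✗ → not eligible.
Parking Benefit — status temporary ✓ (not excluded); service 89 days < 12 months (≈360 days) ✗ → not eligible.
Volunteer Time Off — status temporary ✗ (excluded) → not eligible.
Professional Development Fund — service 89 days ≥ 60 days ✓; site Fresno ✗ (not Madison) → not eligible.

Pet Insurance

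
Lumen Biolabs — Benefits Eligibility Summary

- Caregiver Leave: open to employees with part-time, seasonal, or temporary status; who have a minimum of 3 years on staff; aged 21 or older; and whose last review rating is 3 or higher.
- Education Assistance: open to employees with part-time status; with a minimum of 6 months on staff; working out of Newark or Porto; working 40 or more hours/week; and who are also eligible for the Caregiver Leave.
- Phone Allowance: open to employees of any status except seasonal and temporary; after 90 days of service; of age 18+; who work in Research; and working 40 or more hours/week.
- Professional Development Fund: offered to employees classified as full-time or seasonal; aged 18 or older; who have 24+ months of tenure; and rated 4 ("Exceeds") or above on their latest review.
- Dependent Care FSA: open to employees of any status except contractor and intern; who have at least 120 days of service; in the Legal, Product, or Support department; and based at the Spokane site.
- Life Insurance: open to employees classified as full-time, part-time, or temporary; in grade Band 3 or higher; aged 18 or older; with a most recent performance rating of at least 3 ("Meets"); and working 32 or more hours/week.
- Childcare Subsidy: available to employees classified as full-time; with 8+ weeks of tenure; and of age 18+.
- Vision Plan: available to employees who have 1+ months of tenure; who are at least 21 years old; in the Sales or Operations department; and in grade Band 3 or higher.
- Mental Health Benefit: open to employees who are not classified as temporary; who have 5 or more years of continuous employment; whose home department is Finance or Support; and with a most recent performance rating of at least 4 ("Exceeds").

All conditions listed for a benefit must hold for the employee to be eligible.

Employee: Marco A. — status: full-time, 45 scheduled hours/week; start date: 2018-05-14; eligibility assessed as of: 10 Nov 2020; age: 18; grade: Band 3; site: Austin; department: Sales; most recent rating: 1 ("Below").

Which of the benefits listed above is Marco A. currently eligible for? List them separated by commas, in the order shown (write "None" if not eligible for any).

Service from 2018-05-14 to 10 Nov 2020: 911 days.
Caregiver Leave — status full-time ✗ (requires part-time, seasonal, or temporary) → not eligible.
Education Assistance — status full-time ✗ (requires part-time) → not eligible.
Phone Allowance — status full-time ✓ (not excluded); service 911 days ≥ 90 days ✓; age 18 ≥ 18 ✓; dept Sales ✗ → not eligible.
Professional Development Fund — status full-time ✓; age 18 ≥ 18 ✓; service 911 days ≥ 24 months (≈720 days) ✓; rating 1 < 4 ✗ → not eligible.
Dependent Care FSA — status full-time ✓ (not excluded); service 911 days ≥ 120 days ✓; dept Sales ✗ → not eligible.
Life Insurance — status full-time ✓; grade Band 3 ≥ Band 3 ✓; age 18 ≥ 18 ✓; rating 1 < 3 ✗ → not eligible.
Childcare Subsidy — status full-time ✓; service 911 days ≥ 8 weeks (≈56 days) ✓; age 18 ≥ 18 ✓ → eligible.
Vision Plan — service 911 days ≥ 1 month (≈30 days) ✓; age 18 < 21 ✗ → not eligible.
Mental Health Benefit — status full-time ✓ (not excluded); service 911 days < 5 years (≈1825 days) ✗ → not eligible.

Childcare Subsidy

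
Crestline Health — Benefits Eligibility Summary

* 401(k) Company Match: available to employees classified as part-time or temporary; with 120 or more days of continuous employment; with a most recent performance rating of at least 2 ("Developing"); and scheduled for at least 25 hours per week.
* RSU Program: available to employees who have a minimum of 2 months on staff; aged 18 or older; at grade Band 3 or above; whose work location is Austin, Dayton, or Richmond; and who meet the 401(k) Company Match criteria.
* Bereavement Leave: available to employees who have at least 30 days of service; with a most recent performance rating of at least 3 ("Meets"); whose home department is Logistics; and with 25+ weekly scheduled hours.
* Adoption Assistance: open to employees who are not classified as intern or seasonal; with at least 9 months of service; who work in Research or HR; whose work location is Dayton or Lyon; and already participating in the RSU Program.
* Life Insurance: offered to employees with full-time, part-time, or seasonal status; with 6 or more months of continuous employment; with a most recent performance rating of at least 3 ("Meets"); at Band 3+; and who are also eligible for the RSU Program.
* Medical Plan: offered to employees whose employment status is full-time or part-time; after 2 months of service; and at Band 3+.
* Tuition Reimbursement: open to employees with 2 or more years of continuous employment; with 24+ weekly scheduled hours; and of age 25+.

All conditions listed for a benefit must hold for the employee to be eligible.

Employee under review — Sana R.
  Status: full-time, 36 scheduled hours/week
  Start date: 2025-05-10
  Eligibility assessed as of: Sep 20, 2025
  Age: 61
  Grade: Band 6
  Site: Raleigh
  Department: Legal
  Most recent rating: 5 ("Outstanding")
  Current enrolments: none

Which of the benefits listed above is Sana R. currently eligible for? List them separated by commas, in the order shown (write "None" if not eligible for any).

Service from 2025-05-10 to Sep 20, 2025: 133 days.
401(k) Company Match — status full-time ✗ (requires part-time or temporary) → not eligible.
RSU Program — service 133 days ≥ 2 months (≈60 days) ✓; age 61 ≥ 18 ✓; grade Band 6 ≥ Band 3 ✓; site Raleigh ✗ (not Austin, Dayton, or Richmond) → not eligible.
Bereavement Leave — service 133 days ≥ 30 days ✓; rating 5 ≥ 3 ✓; dept Legal ✗ → not eligible.
Adoption Assistance — status full-time ✓ (not excluded); service 133 days < 9 months (≈270 days) ✗ → not eligible.
Life Insurance — status full-time ✓; service 133 days < 6 months (≈180 days) ✗ → not eligible.
Medical Plan — status full-time ✓; service 133 days ≥ 2 months (≈60 days) ✓; grade Band 6 ≥ Band 3 ✓ → eligible.
Tuition Reimbursement — service 133 days < 2 years (≈730 days) ✗ → not eligible.

Medical Plan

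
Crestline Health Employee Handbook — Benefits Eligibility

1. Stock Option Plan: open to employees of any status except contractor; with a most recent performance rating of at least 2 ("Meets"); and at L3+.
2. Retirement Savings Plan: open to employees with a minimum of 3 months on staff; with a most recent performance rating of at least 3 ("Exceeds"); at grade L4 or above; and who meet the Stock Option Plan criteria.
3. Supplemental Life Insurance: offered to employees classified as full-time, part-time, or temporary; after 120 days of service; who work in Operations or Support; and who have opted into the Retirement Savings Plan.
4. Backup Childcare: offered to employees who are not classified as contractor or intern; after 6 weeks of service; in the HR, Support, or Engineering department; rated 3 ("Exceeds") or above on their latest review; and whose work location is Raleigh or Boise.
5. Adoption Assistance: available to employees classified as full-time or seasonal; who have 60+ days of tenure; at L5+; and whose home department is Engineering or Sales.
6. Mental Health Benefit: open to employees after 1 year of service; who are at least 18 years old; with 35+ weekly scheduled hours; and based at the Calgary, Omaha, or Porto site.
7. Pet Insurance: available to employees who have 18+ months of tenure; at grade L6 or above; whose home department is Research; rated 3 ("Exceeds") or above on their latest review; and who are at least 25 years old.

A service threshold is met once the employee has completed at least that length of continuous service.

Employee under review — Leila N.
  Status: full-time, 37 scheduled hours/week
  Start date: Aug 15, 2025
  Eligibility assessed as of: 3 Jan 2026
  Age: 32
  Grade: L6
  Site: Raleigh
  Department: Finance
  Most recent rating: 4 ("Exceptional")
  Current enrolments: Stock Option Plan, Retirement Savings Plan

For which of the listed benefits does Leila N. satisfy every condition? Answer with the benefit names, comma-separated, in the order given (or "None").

Service from Aug 15, 2025 to 3 Jan 2026: 141 days.
Stock Option Plan — status full-time ✓ (not excluded); rating 4 ≥ 2 ✓; grade L6 ≥ L3 ✓ → eligible.
Retirement Savings Plan — service 141 days ≥ 3 months (≈90 days) ✓; rating 4 ≥ 3 ✓; grade L6 ≥ L4 ✓; eligible for Stock Option Plan ✓ → eligible.
Supplemental Life Insurance — status full-time ✓; service 141 days ≥ 120 days ✓; dept Finance ✗ → not eligible.
Backup Childcare — status full-time ✓ (not excluded); service 141 days ≥ 6 weeks (≈42 days) ✓; dept Finance ✗ → not eligible.
Adoption Assistance — status full-time ✓; service 141 days ≥ 60 days ✓; grade L6 ≥ L5 ✓; dept Finance ✗ → not eligible.
Mental Health Benefit — service 141 days < 1 year (≈365 days) ✗ → not eligible.
Pet Insurance — service 141 days < 18 months (≈540 days) ✗ → not eligible.

Stock Option Plan, Retirement Savings Plan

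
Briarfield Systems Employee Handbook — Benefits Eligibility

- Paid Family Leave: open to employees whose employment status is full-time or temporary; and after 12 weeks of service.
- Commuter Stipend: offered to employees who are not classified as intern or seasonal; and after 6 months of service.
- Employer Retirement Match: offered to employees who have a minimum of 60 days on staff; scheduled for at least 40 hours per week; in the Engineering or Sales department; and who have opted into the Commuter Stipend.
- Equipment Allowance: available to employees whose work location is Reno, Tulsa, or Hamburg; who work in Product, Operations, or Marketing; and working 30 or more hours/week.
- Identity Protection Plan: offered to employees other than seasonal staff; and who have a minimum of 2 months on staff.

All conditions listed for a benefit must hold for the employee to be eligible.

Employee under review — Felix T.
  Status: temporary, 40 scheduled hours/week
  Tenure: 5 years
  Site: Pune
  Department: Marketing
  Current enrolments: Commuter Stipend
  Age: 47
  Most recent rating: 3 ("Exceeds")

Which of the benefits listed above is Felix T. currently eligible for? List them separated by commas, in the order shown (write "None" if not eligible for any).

Paid Family Leave — status temporary ✓; service 5 years ≥ 12 weeks (≈84 days) ✓ → eligible.
Commuter Stipend — status temporary ✓ (not excluded); service 5 years ≥ 6 months (≈180 days) ✓ → eligible.
Employer Retirement Match — service 5 years ≥ 60 days ✓; 40 hrs/wk ≥ 40 ✓; dept Marketing ✗ → not eligible.
Equipment Allowance — site Pune ✗ (not Reno, Tulsa, or Hamburg) → not eligible.
Identity Protection Plan — status temporary ✓ (not excluded); service 5 years ≥ 2 months (≈60 days) ✓ → eligible.

Paid Family Leave, Commuter Stipend, Identity Protection Plan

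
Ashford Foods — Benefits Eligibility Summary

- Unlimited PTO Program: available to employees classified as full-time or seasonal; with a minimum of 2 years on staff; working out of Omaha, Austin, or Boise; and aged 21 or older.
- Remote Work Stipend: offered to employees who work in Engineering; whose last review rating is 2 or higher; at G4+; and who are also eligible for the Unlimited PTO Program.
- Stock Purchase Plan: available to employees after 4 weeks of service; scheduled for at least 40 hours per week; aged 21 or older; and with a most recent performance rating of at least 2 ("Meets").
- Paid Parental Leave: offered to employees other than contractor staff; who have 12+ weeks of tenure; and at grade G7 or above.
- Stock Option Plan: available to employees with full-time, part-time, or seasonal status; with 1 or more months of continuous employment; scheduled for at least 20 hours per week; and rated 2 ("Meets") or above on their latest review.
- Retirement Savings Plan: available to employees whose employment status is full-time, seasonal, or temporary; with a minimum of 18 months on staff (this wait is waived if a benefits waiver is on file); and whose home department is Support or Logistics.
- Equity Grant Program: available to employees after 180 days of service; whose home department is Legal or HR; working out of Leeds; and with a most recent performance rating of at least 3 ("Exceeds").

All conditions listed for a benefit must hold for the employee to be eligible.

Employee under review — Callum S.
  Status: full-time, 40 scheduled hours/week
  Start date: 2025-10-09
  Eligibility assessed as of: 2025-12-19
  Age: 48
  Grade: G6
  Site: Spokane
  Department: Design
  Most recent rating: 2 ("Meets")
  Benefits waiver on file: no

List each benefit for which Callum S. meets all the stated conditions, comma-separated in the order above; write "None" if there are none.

Stock Purchase Plan, Stock Option Plan

Service from 2025-10-09 to 2025-12-19: 71 days.
Unlimited PTO Program — status full-time ✓; service 71 days < 2 years (≈730 days) ✗ → not eligible.
Remote Work Stipend — dept Design ✗ → not eligible.
Stock Purchase Plan — service 71 days ≥ 4 weeks (≈28 days) ✓; 40 hrs/wk ≥ 40 ✓; age 48 ≥ 21 ✓; rating 2 ≥ 2 ✓ → eligible.
Paid Parental Leave — status full-time ✓ (not excluded); service 71 days < 12 weeks (≈84 days) ✗ → not eligible.
Stock Option Plan — status full-time ✓; service 71 days ≥ 1 month (≈30 days) ✓; 40 hrs/wk ≥ 20 ✓; rating 2 ≥ 2 ✓ → eligible.
Retirement Savings Plan — status full-time ✓; no waiver, service 71 days < 18 months (≈540 days) ✗ → not eligible.
Equity Grant Program — service 71 days < 180 days ✗ → not eligible.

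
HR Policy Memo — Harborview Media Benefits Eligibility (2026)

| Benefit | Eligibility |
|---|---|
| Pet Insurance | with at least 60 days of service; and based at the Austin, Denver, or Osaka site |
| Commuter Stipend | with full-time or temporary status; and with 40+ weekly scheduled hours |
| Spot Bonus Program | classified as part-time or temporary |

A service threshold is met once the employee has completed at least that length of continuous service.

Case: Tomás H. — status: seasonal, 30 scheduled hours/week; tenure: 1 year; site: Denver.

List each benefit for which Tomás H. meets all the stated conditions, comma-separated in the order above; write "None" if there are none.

Pet Insurance

Pet Insurance — service 1 year ≥ 60 days ✓; site Denver ✓ → eligible.
Commuter Stipend — status seasonal ✗ (requires full-time or temporary) → not eligible.
Spot Bonus Program — status seasonal ✗ (requires part-time or temporary) → not eligible.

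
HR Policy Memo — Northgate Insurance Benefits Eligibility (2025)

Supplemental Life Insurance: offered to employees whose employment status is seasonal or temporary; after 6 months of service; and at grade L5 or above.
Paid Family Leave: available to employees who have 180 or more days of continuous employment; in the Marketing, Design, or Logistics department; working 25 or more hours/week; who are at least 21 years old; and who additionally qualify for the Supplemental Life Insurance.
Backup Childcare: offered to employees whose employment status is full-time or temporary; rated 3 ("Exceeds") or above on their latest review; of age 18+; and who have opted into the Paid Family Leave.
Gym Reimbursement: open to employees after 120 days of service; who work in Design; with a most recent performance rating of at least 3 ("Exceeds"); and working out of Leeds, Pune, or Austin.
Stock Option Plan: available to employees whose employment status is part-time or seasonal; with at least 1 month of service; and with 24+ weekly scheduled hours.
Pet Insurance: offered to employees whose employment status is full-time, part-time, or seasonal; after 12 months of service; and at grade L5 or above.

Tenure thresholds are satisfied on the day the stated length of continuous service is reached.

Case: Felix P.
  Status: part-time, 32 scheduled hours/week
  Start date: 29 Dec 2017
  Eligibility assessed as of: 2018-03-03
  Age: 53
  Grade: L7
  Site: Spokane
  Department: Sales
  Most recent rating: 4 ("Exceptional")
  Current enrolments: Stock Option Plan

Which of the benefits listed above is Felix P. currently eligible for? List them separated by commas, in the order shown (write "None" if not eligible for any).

Service from 29 Dec 2017 to 2018-03-03: 64 days.
Supplemental Life Insurance — status part-time ✗ (requires seasonal or temporary) → not eligible.
Paid Family Leave — service 64 days < 180 days ✗ → not eligible.
Backup Childcare — status part-time ✗ (requires full-time or temporary) → not eligible.
Gym Reimbursement — service 64 days < 120 days ✗ → not eligible.
Stock Option Plan — status part-time ✓; service 64 days ≥ 1 month (≈30 days) ✓; 32 hrs/wk ≥ 24 ✓ → eligible.
Pet Insurance — status part-time ✓; service 64 days < 12 months (≈360 days) ✗ → not eligible.

Stock Option Plan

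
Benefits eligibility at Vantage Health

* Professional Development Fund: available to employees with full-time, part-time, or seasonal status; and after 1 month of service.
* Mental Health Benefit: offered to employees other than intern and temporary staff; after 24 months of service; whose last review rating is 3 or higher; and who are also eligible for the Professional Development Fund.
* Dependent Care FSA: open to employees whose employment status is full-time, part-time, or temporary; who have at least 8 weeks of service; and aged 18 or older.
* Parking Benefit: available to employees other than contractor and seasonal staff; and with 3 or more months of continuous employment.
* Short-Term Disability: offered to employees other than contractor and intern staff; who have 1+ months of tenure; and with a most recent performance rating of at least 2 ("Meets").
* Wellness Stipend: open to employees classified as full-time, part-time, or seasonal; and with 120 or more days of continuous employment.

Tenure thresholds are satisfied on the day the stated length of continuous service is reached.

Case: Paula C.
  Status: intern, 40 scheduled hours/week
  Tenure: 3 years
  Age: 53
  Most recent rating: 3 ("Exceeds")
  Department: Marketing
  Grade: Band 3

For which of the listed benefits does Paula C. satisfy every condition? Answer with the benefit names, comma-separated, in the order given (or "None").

Parking Benefit

Professional Development Fund — status intern ✗ (requires full-time, part-time, or seasonal) → not eligible.
Mental Health Benefit — status intern ✗ (excluded) → not eligible.
Dependent Care FSA — status intern ✗ (requires full-time, part-time, or temporary) → not eligible.
Parking Benefit — status intern ✓ (not excluded); service 3 years ≥ 3 months (≈90 days) ✓ → eligible.
Short-Term Disability — status intern ✗ (excluded) → not eligible.
Wellness Stipend — status intern ✗ (requires full-time, part-time, or seasonal) → not eligible.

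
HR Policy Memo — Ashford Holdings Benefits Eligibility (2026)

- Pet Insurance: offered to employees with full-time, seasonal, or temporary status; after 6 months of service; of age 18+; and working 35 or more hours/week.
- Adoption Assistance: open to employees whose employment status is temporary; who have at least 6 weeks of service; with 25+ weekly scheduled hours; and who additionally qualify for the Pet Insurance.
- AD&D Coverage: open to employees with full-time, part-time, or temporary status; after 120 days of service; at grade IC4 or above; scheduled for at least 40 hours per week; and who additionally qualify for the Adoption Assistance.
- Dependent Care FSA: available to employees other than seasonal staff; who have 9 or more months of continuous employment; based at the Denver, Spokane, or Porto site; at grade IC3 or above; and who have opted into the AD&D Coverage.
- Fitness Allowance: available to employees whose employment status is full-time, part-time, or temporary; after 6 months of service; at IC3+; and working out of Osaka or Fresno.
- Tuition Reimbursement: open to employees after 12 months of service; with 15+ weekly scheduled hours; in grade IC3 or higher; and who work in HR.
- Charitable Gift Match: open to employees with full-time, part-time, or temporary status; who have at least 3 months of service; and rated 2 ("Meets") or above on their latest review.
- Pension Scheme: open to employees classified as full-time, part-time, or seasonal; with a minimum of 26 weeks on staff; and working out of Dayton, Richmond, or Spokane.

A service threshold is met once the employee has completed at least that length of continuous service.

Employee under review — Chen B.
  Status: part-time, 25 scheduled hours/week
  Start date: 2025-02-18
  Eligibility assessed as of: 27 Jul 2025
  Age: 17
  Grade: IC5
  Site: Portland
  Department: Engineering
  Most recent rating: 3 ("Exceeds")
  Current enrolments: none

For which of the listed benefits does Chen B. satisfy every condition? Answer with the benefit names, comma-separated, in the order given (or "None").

Charitable Gift Match

Service from 2025-02-18 to 27 Jul 2025: 159 days.
Pet Insurance — status part-time ✗ (requires full-time, seasonal, or temporary) → not eligible.
Adoption Assistance — status part-time ✗ (requires temporary) → not eligible.
AD&D Coverage — status part-time ✓; service 159 days ≥ 120 days ✓; grade IC5 ≥ IC4 ✓; 25 hrs/wk < 40 ✗ → not eligible.
Dependent Care FSA — status part-time ✓ (not excluded); service 159 days < 9 months (≈270 days) ✗ → not eligible.
Fitness Allowance — status part-time ✓; service 159 days < 6 months (≈180 days) ✗ → not eligible.
Tuition Reimbursement — service 159 days < 12 months (≈360 days) ✗ → not eligible.
Charitable Gift Match — status part-time ✓; service 159 days ≥ 3 months (≈90 days) ✓; rating 3 ≥ 2 ✓ → eligible.
Pension Scheme — status part-time ✓; service 159 days < 26 weeks (≈182 days) ✗ → not eligible.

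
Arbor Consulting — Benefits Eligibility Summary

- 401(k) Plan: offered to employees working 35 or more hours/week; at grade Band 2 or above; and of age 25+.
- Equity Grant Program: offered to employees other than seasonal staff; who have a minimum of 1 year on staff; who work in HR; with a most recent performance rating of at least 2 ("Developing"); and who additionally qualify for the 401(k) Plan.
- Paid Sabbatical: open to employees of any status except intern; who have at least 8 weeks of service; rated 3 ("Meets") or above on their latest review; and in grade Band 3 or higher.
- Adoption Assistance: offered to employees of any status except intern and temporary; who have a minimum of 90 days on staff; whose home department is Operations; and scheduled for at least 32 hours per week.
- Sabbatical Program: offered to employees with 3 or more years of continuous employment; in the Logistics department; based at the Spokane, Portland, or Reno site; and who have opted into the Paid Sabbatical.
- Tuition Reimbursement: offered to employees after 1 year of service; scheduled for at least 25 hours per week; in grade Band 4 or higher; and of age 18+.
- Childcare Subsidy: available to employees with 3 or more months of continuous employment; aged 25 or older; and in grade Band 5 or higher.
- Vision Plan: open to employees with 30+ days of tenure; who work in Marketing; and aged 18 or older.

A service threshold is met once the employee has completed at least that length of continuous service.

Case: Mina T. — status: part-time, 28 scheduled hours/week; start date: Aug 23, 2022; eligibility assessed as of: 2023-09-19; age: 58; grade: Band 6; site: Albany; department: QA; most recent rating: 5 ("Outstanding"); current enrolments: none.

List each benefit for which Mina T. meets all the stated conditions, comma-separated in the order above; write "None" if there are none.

Service from Aug 23, 2022 to 2023-09-19: 392 days.
401(k) Plan — 28 hrs/wk < 35 ✗ → not eligible.
Equity Grant Program — status part-time ✓ (not excluded); service 392 days ≥ 1 year (≈365 days) ✓; dept QA ✗ → not eligible.
Paid Sabbatical — status part-time ✓ (not excluded); service 392 days ≥ 8 weeks (≈56 days) ✓; rating 5 ≥ 3 ✓; grade Band 6 ≥ Band 3 ✓ → eligible.
Adoption Assistance — status part-time ✓ (not excluded); service 392 days ≥ 90 days ✓; dept QA ✗ → not eligible.
Sabbatical Program — service 392 days < 3 years (≈1095 days) ✗ → not eligible.
Tuition Reimbursement — service 392 days ≥ 1 year (≈365 days) ✓; 28 hrs/wk ≥ 25 ✓; grade Band 6 ≥ Band 4 ✓; age 58 ≥ 18 ✓ → eligible.
Childcare Subsidy — service 392 days ≥ 3 months (≈90 days) ✓; age 58 ≥ 25 ✓; grade Band 6 ≥ Band 5 ✓ → eligible.
Vision Plan — service 392 days ≥ 30 days ✓; dept QA ✗ → not eligible.

Paid Sabbatical, Tuition Reimbursement, Childcare Subsidy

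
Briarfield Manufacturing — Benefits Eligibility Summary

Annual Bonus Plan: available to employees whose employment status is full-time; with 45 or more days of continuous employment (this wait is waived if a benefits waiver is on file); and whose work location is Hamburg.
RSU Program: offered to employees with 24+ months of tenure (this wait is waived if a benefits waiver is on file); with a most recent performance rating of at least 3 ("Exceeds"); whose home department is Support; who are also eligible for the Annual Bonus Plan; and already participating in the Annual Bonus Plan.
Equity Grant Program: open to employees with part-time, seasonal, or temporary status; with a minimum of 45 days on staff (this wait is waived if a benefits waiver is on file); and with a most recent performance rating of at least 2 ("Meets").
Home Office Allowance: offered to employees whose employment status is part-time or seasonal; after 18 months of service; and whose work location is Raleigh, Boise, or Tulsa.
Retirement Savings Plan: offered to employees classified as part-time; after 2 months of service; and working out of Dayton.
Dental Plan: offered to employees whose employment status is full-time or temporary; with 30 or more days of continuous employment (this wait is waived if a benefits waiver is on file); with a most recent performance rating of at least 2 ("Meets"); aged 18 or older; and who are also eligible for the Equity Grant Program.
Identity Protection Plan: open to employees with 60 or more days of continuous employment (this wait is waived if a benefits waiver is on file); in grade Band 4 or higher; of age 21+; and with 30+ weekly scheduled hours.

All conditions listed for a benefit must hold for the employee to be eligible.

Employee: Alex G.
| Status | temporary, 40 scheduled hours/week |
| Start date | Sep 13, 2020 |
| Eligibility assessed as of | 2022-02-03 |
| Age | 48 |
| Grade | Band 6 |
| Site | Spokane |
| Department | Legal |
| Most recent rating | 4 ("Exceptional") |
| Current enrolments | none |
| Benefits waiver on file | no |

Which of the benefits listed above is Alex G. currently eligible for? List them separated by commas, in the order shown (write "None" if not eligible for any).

Equity Grant Program, Dental Plan, Identity Protection Plan

Service from Sep 13, 2020 to 2022-02-03: 508 days.
Annual Bonus Plan — status temporary ✗ (requires full-time) → not eligible.
RSU Program — no waiver, service 508 days < 24 months (≈720 days) ✗ → not eligible.
Equity Grant Program — status temporary ✓; no waiver, service 508 days ≥ 45 days ✓; rating 4 ≥ 2 ✓ → eligible.
Home Office Allowance — status temporary ✗ (requires part-time or seasonal) → not eligible.
Retirement Savings Plan — status temporary ✗ (requires part-time) → not eligible.
Dental Plan — status temporary ✓; no waiver, service 508 days ≥ 30 days ✓; rating 4 ≥ 2 ✓; age 48 ≥ 18 ✓; eligible for Equity Grant Program ✓ → eligible.
Identity Protection Plan — no waiver, service 508 days ≥ 60 days ✓; grade Band 6 ≥ Band 4 ✓; age 48 ≥ 21 ✓; 40 hrs/wk ≥ 30 ✓ → eligible.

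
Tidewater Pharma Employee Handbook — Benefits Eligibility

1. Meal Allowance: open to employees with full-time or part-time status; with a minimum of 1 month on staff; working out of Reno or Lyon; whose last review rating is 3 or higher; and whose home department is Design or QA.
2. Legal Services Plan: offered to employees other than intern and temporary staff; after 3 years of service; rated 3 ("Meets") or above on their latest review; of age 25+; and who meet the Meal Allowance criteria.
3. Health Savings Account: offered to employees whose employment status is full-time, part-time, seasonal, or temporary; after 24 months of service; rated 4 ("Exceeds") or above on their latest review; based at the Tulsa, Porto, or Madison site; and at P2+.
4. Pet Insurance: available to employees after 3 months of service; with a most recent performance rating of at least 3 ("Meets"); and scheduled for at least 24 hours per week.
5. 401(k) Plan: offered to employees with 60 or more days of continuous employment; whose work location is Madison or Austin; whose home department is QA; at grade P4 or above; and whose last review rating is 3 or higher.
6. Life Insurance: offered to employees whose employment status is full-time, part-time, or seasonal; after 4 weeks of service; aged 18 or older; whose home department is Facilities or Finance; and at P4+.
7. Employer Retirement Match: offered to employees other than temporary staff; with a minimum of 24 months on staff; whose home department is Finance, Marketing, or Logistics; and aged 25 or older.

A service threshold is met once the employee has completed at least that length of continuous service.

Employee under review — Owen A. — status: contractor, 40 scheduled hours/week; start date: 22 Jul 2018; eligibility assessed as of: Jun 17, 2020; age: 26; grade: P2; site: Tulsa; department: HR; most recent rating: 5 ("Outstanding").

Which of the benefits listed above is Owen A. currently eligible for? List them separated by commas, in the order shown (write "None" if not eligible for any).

Service from 22 Jul 2018 to Jun 17, 2020: 696 days.
Meal Allowance — status contractor ✗ (requires full-time or part-time) → not eligible.
Legal Services Plan — status contractor ✓ (not excluded); service 696 days < 3 years (≈1095 days) ✗ → not eligible.
Health Savings Account — status contractor ✗ (requires full-time, part-time, seasonal, or temporary) → not eligible.
Pet Insurance — service 696 days ≥ 3 months (≈90 days) ✓; rating 5 ≥ 3 ✓; 40 hrs/wk ≥ 24 ✓ → eligible.
401(k) Plan — service 696 days ≥ 60 days ✓; site Tulsa ✗ (not Madison or Austin) → not eligible.
Life Insurance — status contractor ✗ (requires full-time, part-time, or seasonal) → not eligible.
Employer Retirement Match — status contractor ✓ (not excluded); service 696 days < 24 months (≈720 days) ✗ → not eligible.

Pet Insurance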